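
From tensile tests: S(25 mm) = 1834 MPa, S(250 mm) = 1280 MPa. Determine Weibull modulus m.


Formula: m = ln(L1/L2) / ln(S2/S1)
Step 1: ln(L1/L2) = ln(25/250) = -2.30259
Step 2: S2/S1 = 1280/1834 = 0.69793
Step 3: ln(S2/S1) = ln(0.69793) = -0.35964
Step 4: m = -2.30259 / -0.35964 = 6.40

6.40 (Weibull m)


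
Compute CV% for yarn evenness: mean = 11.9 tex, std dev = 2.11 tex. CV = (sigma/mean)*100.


Formula: CV% = (standard deviation / mean) * 100
Step 1: Ratio = 2.11 / 11.9 = 0.177311
Step 2: CV% = 0.177311 * 100 = 17.7311% ≈ 17.7%

17.7%


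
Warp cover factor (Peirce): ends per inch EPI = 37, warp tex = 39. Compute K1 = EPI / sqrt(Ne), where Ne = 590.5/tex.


Formula: K1 = EPI / sqrt(Ne), with Ne = 590.5 / tex_warp
Step 1: Ne = 590.5 / 39 = 15.141
Step 2: sqrt(Ne) = sqrt(15.141) = 3.8911
Step 3: K1 = 37 / 3.8911 = 9.5

9.5


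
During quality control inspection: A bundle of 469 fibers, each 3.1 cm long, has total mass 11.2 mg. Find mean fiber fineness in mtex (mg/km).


Formula: fineness (mtex) = mass (mg) / total length (km) = (mass_mg / total_length_m) * 1000
Step 1: Convert fiber length: 3.1 cm = 0.031 m
Step 2: Total fiber length = 469 * 0.031 = 14.539 m
Step 3: Linear density = 11.2 mg / 14.539 m = 0.7703 mg/m
Step 4: fineness = 0.7703 * 1000 = 770.3 mtex

770.3 mtex


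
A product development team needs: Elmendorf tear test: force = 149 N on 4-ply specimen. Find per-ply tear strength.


Formula: Per-ply strength = Total force / Number of plies
Per-ply = 149 N / 4
Per-ply = 37.25 N

37.25 N


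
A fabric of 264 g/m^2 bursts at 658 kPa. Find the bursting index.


Formula: Bursting Index = Bursting Strength / Fabric GSM
BI = 658 kPa / 264 g/m^2
BI = 2.492 kPa/(g/m^2)

2.492 kPa/(g/m^2)


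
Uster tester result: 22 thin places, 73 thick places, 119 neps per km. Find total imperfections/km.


Formula: Total = thin places + thick places + neps
Total = 22 + 73 + 119
Total = 214 imperfections/km

214 imperfections/km


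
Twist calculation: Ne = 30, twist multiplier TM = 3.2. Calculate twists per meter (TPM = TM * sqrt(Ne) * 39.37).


Formula: TPM = TM * sqrt(Ne) * 39.37
Step 1: sqrt(Ne) = sqrt(30) = 5.4772
Step 2: TM * sqrt(Ne) = 3.2 * 5.4772 = 17.527
Step 3: TPM = 17.527 * 39.37 = 690 twists/m

690 twists/m


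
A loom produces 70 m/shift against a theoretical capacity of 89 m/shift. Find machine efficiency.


Formula: Efficiency% = (Actual output / Theoretical output) * 100
Efficiency% = (70 / 89) * 100
Efficiency% = 0.786517 * 100 = 78.6517% ≈ 78.7%

78.7%


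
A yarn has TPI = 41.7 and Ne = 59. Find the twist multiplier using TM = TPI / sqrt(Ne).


Formula: TM = TPI / sqrt(Ne)
Step 1: sqrt(Ne) = sqrt(59) = 7.6811
Step 2: TM = 41.7 / 7.6811 = 5.43

5.43 TM


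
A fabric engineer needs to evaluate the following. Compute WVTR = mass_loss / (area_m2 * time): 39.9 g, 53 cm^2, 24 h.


Formula: WVTR = mass_loss / (area * time)
Step 1: Convert area: 53 cm^2 = 0.0053 m^2
Step 2: WVTR = 39.9 g / (0.0053 m^2 * 24 h)
Step 3: WVTR = 39.9 / 0.1272 = 313.7 g/m^2/h

313.7 g/m^2/h


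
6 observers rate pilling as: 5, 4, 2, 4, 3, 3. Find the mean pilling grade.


Formula: Mean = sum / count
Sum = 5 + 4 + 2 + 4 + 3 + 3 = 21
Mean = 21 / 6 = 3.5

3.5


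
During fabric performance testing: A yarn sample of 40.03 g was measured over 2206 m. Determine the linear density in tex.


Formula: Tex = (mass_g / length_m) * 1000
Substituting: Tex = (40.03 / 2206) * 1000
Intermediate: 40.03 / 2206 = 0.01814597 g/m
Tex = 0.01814597 * 1000 = 18.15 tex

18.15 tex


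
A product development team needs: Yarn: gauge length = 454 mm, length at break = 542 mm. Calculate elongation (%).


Formula: Elongation (%) = ((L_break - L0) / L0) * 100
Step 1: Extension = 542 - 454 = 88 mm
Step 2: Elongation = (88 / 454) * 100
Step 3: Elongation = 0.193833 * 100 = 19.3833% ≈ 19.4%

19.4%


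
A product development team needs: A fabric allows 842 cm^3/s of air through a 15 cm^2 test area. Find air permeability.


Formula: Air Permeability = Airflow / Test Area
AP = 842 cm^3/s / 15 cm^2
AP = 56.1 cm^3/s/cm^2

56.1 cm^3/s/cm^2


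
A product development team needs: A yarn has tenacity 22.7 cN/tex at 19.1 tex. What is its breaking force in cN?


Formula: Breaking force = Tenacity * Linear density
F = 22.7 cN/tex * 19.1 tex
F = 433.57 cN

433.57 cN


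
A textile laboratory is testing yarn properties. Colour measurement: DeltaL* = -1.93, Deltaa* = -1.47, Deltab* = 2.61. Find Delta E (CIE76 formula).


Formula: Delta E = sqrt(dL*^2 + da*^2 + db*^2)
Step 1: dL*^2 = (-1.93)^2 = 3.7249
Step 2: da*^2 = (-1.47)^2 = 2.1609
Step 3: db*^2 = 2.61^2 = 6.8121
Step 4: Sum = 3.7249 + 2.1609 + 6.8121 = 12.6979
Step 5: Delta E = sqrt(12.6979) = 3.56

3.56 Delta E


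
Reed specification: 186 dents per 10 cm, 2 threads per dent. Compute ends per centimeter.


Formula: EPC = (dents per 10 cm * ends per dent) / 10
Step 1: Total ends per 10 cm = 186 * 2 = 372
Step 2: EPC = 372 / 10 = 37.2 ends/cm

37.2 ends/cm


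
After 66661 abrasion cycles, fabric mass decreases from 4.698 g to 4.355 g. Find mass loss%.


Formula: Mass loss% = ((m_before - m_after) / m_before) * 100
Step 1: Mass loss = 4.698 - 4.355 = 0.343 g
Step 2: Ratio = 0.343 / 4.698 = 0.0730098
Step 3: Mass loss% = 0.0730098 * 100 = 7.30098% ≈ 7.30%

7.30%


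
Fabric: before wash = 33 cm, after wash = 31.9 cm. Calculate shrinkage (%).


Formula: Shrinkage% = ((L_before - L_after) / L_before) * 100
Step 1: Shrinkage = 33 - 31.9 = 1.1 cm
Step 2: Shrinkage% = (1.1 / 33) * 100
Step 3: Shrinkage% = 0.033333 * 100 = 3.3333% ≈ 3.3%

3.3%


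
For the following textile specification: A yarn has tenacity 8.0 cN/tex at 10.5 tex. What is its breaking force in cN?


Formula: Breaking force = Tenacity * Linear density
F = 8.0 cN/tex * 10.5 tex
F = 84.00 cN

84.00 cN


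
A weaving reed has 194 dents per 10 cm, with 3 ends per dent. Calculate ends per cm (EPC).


Formula: EPC = (dents per 10 cm * ends per dent) / 10
Step 1: Total ends per 10 cm = 194 * 3 = 582
Step 2: EPC = 582 / 10 = 58.2 ends/cm

58.2 ends/cm


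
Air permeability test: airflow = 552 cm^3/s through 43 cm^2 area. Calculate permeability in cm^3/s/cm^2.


Formula: Air Permeability = Airflow / Test Area
AP = 552 cm^3/s / 43 cm^2
AP = 12.8 cm^3/s/cm^2

12.8 cm^3/s/cm^2


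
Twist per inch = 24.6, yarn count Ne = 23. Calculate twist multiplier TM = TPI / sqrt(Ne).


Formula: TM = TPI / sqrt(Ne)
Step 1: sqrt(Ne) = sqrt(23) = 4.7958
Step 2: TM = 24.6 / 4.7958 = 5.13

5.13 TM


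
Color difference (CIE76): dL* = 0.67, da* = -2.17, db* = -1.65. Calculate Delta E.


Formula: Delta E = sqrt(dL*^2 + da*^2 + db*^2)
Step 1: dL*^2 = 0.67^2 = 0.4489
Step 2: da*^2 = (-2.17)^2 = 4.7089
Step 3: db*^2 = (-1.65)^2 = 2.7225
Step 4: Sum = 0.4489 + 4.7089 + 2.7225 = 7.8803
Step 5: Delta E = sqrt(7.8803) = 2.81

2.81 Delta E


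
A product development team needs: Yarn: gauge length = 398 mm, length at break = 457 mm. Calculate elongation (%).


Formula: Elongation (%) = ((L_break - L0) / L0) * 100
Step 1: Extension = 457 - 398 = 59 mm
Step 2: Elongation = (59 / 398) * 100
Step 3: Elongation = 0.148241 * 100 = 14.8241% ≈ 14.8%

14.8%


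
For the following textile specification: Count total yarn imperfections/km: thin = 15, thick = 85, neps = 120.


Formula: Total = thin places + thick places + neps
Total = 15 + 85 + 120
Total = 220 imperfections/km

220 imperfections/km


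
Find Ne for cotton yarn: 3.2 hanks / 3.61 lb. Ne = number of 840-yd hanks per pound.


Formula: Ne = hanks / mass_lb
Substituting: Ne = 3.2 / 3.61
Ne = 0.9

0.9 Ne


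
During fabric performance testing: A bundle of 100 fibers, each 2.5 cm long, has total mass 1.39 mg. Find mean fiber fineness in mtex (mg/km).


Formula: fineness (mtex) = mass (mg) / total length (km) = (mass_mg / total_length_m) * 1000
Step 1: Convert fiber length: 2.5 cm = 0.025 m
Step 2: Total fiber length = 100 * 0.025 = 2.5 m
Step 3: Linear density = 1.39 mg / 2.5 m = 0.5560 mg/m
Step 4: fineness = 0.5560 * 1000 = 556.0 mtex

556.0 mtex


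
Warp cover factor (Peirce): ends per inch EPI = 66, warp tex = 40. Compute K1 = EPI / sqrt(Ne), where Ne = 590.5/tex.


Formula: K1 = EPI / sqrt(Ne), with Ne = 590.5 / tex_warp
Step 1: Ne = 590.5 / 40 = 14.763
Step 2: sqrt(Ne) = sqrt(14.763) = 3.8423
Step 3: K1 = 66 / 3.8423 = 17.2

17.2


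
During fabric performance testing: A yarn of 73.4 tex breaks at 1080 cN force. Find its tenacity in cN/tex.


Formula: Tenacity = Breaking force / Linear density
Tenacity = 1080 cN / 73.4 tex
Tenacity = 14.71 cN/tex

14.71 cN/tex


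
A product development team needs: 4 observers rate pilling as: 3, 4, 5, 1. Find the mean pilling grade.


Formula: Mean = sum / count
Sum = 3 + 4 + 5 + 1 = 13
Mean = 13 / 4 = 3.3

3.3


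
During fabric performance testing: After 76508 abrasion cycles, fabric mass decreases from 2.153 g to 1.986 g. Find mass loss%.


Formula: Mass loss% = ((m_before - m_after) / m_before) * 100
Step 1: Mass loss = 2.153 - 1.986 = 0.167 g
Step 2: Ratio = 0.167 / 2.153 = 0.0775662
Step 3: Mass loss% = 0.0775662 * 100 = 7.75662% ≈ 7.76%

7.76%


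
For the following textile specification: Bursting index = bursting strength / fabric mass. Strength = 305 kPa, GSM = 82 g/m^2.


Formula: Bursting Index = Bursting Strength / Fabric GSM
BI = 305 kPa / 82 g/m^2
BI = 3.720 kPa/(g/m^2)

3.720 kPa/(g/m^2)


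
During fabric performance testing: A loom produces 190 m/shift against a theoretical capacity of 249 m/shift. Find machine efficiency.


Formula: Efficiency% = (Actual output / Theoretical output) * 100
Efficiency% = (190 / 249) * 100
Efficiency% = 0.763052 * 100 = 76.3052% ≈ 76.3%

76.3%


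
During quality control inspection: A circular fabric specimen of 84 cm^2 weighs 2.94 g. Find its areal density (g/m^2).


Formula: GSM = mass_g / area_m2
Step 1: Convert area: 84 cm^2 = 84 / 10000 = 0.0084 m^2
Step 2: GSM = 2.94 g / 0.0084 m^2 = 350.0 g/m^2

350.0 g/m^2


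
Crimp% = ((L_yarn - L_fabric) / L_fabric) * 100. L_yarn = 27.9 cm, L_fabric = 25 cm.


Formula: Crimp% = ((L_yarn - L_fabric) / L_fabric) * 100
Step 1: Extension = 27.9 - 25 = 2.9 cm
Step 2: Crimp% = (2.9 / 25) * 100
Step 3: Crimp% = 0.116 * 100 = 11.6%

11.6%


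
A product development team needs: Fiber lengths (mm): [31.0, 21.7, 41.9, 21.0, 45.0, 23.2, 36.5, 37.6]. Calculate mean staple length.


Formula: Mean = sum of lengths / count
Sum = 31.0 + 21.7 + 41.9 + 21.0 + 45.0 + 23.2 + 36.5 + 37.6
Sum = 257.9 mm
Mean = 257.9 / 8 = 32.24 mm

32.24 mm


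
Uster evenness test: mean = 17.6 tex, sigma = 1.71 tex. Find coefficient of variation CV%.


Formula: CV% = (standard deviation / mean) * 100
Step 1: Ratio = 1.71 / 17.6 = 0.097159
Step 2: CV% = 0.097159 * 100 = 9.7159% ≈ 9.7%

9.7%


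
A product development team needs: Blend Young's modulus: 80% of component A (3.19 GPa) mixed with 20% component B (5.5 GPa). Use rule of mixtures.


Formula: Blend property = (fraction_A * property_A) + (fraction_B * property_B)
Step 1: Contribution A = 80/100 * 3.19 GPa = 2.552 GPa
Step 2: Contribution B = 20/100 * 5.5 GPa = 1.1 GPa
Step 3: Blend Young's modulus = 2.552 + 1.1 = 3.652 GPa

3.652 GPa


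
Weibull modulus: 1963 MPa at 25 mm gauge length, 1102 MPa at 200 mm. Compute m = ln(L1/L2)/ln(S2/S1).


Formula: m = ln(L1/L2) / ln(S2/S1)
Step 1: ln(L1/L2) = ln(25/200) = -2.07944
Step 2: S2/S1 = 1102/1963 = 0.56139
Step 3: ln(S2/S1) = ln(0.56139) = -0.57734
Step 4: m = -2.07944 / -0.57734 = 3.60

3.60 (Weibull m)


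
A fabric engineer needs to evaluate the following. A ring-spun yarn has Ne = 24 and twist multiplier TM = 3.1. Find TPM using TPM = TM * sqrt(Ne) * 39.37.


Formula: TPM = TM * sqrt(Ne) * 39.37
Step 1: sqrt(Ne) = sqrt(24) = 4.899
Step 2: TM * sqrt(Ne) = 3.1 * 4.899 = 15.1869
Step 3: TPM = 15.1869 * 39.37 = 598 twists/m

598 twists/m


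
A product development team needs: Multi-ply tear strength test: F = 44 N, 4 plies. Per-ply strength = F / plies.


Formula: Per-ply strength = Total force / Number of plies
Per-ply = 44 N / 4
Per-ply = 11 N

11 N


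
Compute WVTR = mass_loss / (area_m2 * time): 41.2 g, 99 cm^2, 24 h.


Formula: WVTR = mass_loss / (area * time)
Step 1: Convert area: 99 cm^2 = 0.0099 m^2
Step 2: WVTR = 41.2 g / (0.0099 m^2 * 24 h)
Step 3: WVTR = 41.2 / 0.2376 = 173.4 g/m^2/h

173.4 g/m^2/h


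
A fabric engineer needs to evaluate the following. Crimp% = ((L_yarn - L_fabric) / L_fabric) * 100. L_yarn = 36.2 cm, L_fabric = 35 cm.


Formula: Crimp% = ((L_yarn - L_fabric) / L_fabric) * 100
Step 1: Extension = 36.2 - 35 = 1.2 cm
Step 2: Crimp% = (1.2 / 35) * 100
Step 3: Crimp% = 0.034286 * 100 = 3.4286% ≈ 3.4%

3.4%


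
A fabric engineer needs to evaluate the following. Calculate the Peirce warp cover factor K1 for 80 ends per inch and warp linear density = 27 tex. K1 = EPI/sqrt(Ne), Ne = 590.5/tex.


Formula: K1 = EPI / sqrt(Ne), with Ne = 590.5 / tex_warp
Step 1: Ne = 590.5 / 27 = 21.87
Step 2: sqrt(Ne) = sqrt(21.87) = 4.6765
Step 3: K1 = 80 / 4.6765 = 17.1

17.1


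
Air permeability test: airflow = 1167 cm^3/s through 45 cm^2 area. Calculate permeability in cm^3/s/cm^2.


Formula: Air Permeability = Airflow / Test Area
AP = 1167 cm^3/s / 45 cm^2
AP = 25.9 cm^3/s/cm^2

25.9 cm^3/s/cm^2


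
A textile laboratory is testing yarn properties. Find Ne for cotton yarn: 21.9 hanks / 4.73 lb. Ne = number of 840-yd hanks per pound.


Formula: Ne = hanks / mass_lb
Substituting: Ne = 21.9 / 4.73
Ne = 4.6

4.6 Ne


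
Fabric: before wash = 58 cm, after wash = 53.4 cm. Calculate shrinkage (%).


Formula: Shrinkage% = ((L_before - L_after) / L_before) * 100
Step 1: Shrinkage = 58 - 53.4 = 4.6 cm
Step 2: Shrinkage% = (4.6 / 58) * 100
Step 3: Shrinkage% = 0.07931 * 100 = 7.931% ≈ 7.9%

7.9%


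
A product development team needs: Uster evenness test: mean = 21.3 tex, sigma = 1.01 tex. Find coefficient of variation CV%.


Formula: CV% = (standard deviation / mean) * 100
Step 1: Ratio = 1.01 / 21.3 = 0.047418
Step 2: CV% = 0.047418 * 100 = 4.7418% ≈ 4.7%

4.7%


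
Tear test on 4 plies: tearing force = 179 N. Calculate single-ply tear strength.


Formula: Per-ply strength = Total force / Number of plies
Per-ply = 179 N / 4
Per-ply = 44.75 N

44.75 N


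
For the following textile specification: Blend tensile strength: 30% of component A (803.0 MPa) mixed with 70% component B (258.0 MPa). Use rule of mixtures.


Formula: Blend property = (fraction_A * property_A) + (fraction_B * property_B)
Step 1: Contribution A = 30/100 * 803.0 MPa = 240.9 MPa
Step 2: Contribution B = 70/100 * 258.0 MPa = 180.6 MPa
Step 3: Blend tensile strength = 240.9 + 180.6 = 421.5 MPa

421.5 MPa


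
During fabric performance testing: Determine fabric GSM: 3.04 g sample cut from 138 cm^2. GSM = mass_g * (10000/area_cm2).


Formula: GSM = mass_g / area_m2
Step 1: Convert area: 138 cm^2 = 138 / 10000 = 0.0138 m^2
Step 2: GSM = 3.04 g / 0.0138 m^2 = 220.3 g/m^2

220.3 g/m^2


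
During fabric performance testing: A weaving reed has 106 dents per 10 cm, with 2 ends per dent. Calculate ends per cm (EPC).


Formula: EPC = (dents per 10 cm * ends per dent) / 10
Step 1: Total ends per 10 cm = 106 * 2 = 212
Step 2: EPC = 212 / 10 = 21.2 ends/cm

21.2 ends/cm


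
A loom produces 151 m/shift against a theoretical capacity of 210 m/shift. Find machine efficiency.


Formula: Efficiency% = (Actual output / Theoretical output) * 100
Efficiency% = (151 / 210) * 100
Efficiency% = 0.719048 * 100 = 71.9048% ≈ 71.9%

71.9%


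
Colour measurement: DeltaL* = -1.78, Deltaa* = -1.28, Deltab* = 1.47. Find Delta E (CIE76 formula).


Formula: Delta E = sqrt(dL*^2 + da*^2 + db*^2)
Step 1: dL*^2 = (-1.78)^2 = 3.1684
Step 2: da*^2 = (-1.28)^2 = 1.6384
Step 3: db*^2 = 1.47^2 = 2.1609
Step 4: Sum = 3.1684 + 1.6384 + 2.1609 = 6.9677
Step 5: Delta E = sqrt(6.9677) = 2.64

2.64 Delta E


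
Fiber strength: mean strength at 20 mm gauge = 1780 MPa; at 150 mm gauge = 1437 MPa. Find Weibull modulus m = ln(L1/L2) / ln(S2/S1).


Formula: m = ln(L1/L2) / ln(S2/S1)
Step 1: ln(L1/L2) = ln(20/150) = -2.01490
Step 2: S2/S1 = 1437/1780 = 0.8073
Step 3: ln(S2/S1) = ln(0.8073) = -0.21406
Step 4: m = -2.01490 / -0.21406 = 9.41

9.41 (Weibull m)


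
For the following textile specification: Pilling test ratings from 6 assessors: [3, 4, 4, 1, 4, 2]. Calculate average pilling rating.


Formula: Mean = sum / count
Sum = 3 + 4 + 4 + 1 + 4 + 2 = 18
Mean = 18 / 6 = 3.0

3.0


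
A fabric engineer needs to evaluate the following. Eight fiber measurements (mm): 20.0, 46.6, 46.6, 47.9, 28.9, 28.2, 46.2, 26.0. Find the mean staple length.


Formula: Mean = sum of lengths / count
Sum = 20.0 + 46.6 + 46.6 + 47.9 + 28.9 + 28.2 + 46.2 + 26.0
Sum = 290.4 mm
Mean = 290.4 / 8 = 36.30 mm

36.30 mm


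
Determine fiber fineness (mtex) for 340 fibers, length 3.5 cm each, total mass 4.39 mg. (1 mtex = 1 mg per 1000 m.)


Formula: fineness (mtex) = mass (mg) / total length (km) = (mass_mg / total_length_m) * 1000
Step 1: Convert fiber length: 3.5 cm = 0.035 m
Step 2: Total fiber length = 340 * 0.035 = 11.9 m
Step 3: Linear density = 4.39 mg / 11.9 m = 0.3689 mg/m
Step 4: fineness = 0.3689 * 1000 = 368.9 mtex

368.9 mtex


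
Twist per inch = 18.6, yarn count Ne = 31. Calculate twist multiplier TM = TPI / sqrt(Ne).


Formula: TM = TPI / sqrt(Ne)
Step 1: sqrt(Ne) = sqrt(31) = 5.5678
Step 2: TM = 18.6 / 5.5678 = 3.34

3.34 TM


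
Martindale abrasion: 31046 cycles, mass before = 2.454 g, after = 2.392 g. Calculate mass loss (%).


Formula: Mass loss% = ((m_before - m_after) / m_before) * 100
Step 1: Mass loss = 2.454 - 2.392 = 0.062 g
Step 2: Ratio = 0.062 / 2.454 = 0.0252649
Step 3: Mass loss% = 0.0252649 * 100 = 2.52649% ≈ 2.53%

2.53%


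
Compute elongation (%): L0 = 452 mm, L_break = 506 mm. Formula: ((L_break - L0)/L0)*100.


Formula: Elongation (%) = ((L_break - L0) / L0) * 100
Step 1: Extension = 506 - 452 = 54 mm
Step 2: Elongation = (54 / 452) * 100
Step 3: Elongation = 0.119469 * 100 = 11.9469% ≈ 11.9%

11.9%


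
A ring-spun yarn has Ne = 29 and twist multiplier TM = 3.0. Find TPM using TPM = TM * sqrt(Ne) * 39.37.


Formula: TPM = TM * sqrt(Ne) * 39.37
Step 1: sqrt(Ne) = sqrt(29) = 5.3852
Step 2: TM * sqrt(Ne) = 3.0 * 5.3852 = 16.1556
Step 3: TPM = 16.1556 * 39.37 = 636 twists/m

636 twists/m


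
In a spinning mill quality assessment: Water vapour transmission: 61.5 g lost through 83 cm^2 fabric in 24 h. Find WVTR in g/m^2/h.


Formula: WVTR = mass_loss / (area * time)
Step 1: Convert area: 83 cm^2 = 0.0083 m^2
Step 2: WVTR = 61.5 g / (0.0083 m^2 * 24 h)
Step 3: WVTR = 61.5 / 0.1992 = 308.7 g/m^2/h

308.7 g/m^2/h


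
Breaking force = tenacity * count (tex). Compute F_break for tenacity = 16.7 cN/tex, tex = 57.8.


Formula: Breaking force = Tenacity * Linear density
F = 16.7 cN/tex * 57.8 tex
F = 965.26 cN

965.26 cN


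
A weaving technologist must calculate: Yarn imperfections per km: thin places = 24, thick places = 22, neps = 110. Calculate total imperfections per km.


Formula: Total = thin places + thick places + neps
Total = 24 + 22 + 110
Total = 156 imperfections/km

156 imperfections/km


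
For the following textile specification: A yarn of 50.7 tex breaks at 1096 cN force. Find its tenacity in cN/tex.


Formula: Tenacity = Breaking force / Linear density
Tenacity = 1096 cN / 50.7 tex
Tenacity = 21.62 cN/tex

21.62 cN/tex


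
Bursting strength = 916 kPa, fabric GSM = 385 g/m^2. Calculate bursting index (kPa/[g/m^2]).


Formula: Bursting Index = Bursting Strength / Fabric GSM
BI = 916 kPa / 385 g/m^2
BI = 2.379 kPa/(g/m^2)

2.379 kPa/(g/m^2)


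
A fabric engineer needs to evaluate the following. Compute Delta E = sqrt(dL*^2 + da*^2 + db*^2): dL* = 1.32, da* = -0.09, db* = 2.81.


Formula: Delta E = sqrt(dL*^2 + da*^2 + db*^2)
Step 1: dL*^2 = 1.32^2 = 1.7424
Step 2: da*^2 = (-0.09)^2 = 0.0081
Step 3: db*^2 = 2.81^2 = 7.8961
Step 4: Sum = 1.7424 + 0.0081 + 7.8961 = 9.6466
Step 5: Delta E = sqrt(9.6466) = 3.11

3.11 Delta E


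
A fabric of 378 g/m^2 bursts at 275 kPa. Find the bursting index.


Formula: Bursting Index = Bursting Strength / Fabric GSM
BI = 275 kPa / 378 g/m^2
BI = 0.728 kPa/(g/m^2)

0.728 kPa/(g/m^2)


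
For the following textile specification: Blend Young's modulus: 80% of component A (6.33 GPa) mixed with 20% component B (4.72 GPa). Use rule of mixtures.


Formula: Blend property = (fraction_A * property_A) + (fraction_B * property_B)
Step 1: Contribution A = 80/100 * 6.33 GPa = 5.064 GPa
Step 2: Contribution B = 20/100 * 4.72 GPa = 0.944 GPa
Step 3: Blend Young's modulus = 5.064 + 0.944 = 6.008 GPa

6.008 GPa


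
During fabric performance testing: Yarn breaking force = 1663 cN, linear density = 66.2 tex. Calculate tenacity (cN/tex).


Formula: Tenacity = Breaking force / Linear density
Tenacity = 1663 cN / 66.2 tex
Tenacity = 25.12 cN/tex

25.12 cN/tex


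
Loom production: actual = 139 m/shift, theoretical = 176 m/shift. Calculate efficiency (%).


Formula: Efficiency% = (Actual output / Theoretical output) * 100
Efficiency% = (139 / 176) * 100
Efficiency% = 0.789773 * 100 = 78.9773% ≈ 79.0%

79.0%


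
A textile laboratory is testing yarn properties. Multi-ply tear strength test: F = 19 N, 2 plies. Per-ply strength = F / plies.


Formula: Per-ply strength = Total force / Number of plies
Per-ply = 19 N / 2
Per-ply = 9.5 N

9.5 N


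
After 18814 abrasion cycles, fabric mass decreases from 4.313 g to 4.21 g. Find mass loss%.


Formula: Mass loss% = ((m_before - m_after) / m_before) * 100
Step 1: Mass loss = 4.313 - 4.21 = 0.103 g
Step 2: Ratio = 0.103 / 4.313 = 0.0238813
Step 3: Mass loss% = 0.0238813 * 100 = 2.38813% ≈ 2.39%

2.39%


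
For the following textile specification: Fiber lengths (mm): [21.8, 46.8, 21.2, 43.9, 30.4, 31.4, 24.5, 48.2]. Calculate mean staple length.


Formula: Mean = sum of lengths / count
Sum = 21.8 + 46.8 + 21.2 + 43.9 + 30.4 + 31.4 + 24.5 + 48.2
Sum = 268.2 mm
Mean = 268.2 / 8 = 33.53 mm

33.53 mm


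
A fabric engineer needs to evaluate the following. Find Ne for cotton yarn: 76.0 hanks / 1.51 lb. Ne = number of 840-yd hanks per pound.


Formula: Ne = hanks / mass_lb
Substituting: Ne = 76.0 / 1.51
Ne = 50.3

50.3 Ne


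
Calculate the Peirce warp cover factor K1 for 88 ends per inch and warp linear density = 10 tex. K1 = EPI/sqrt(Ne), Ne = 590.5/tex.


Formula: K1 = EPI / sqrt(Ne), with Ne = 590.5 / tex_warp
Step 1: Ne = 590.5 / 10 = 59.05
Step 2: sqrt(Ne) = sqrt(59.05) = 7.6844
Step 3: K1 = 88 / 7.6844 = 11.5

11.5


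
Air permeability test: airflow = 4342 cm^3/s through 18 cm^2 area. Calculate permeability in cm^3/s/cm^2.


Formula: Air Permeability = Airflow / Test Area
AP = 4342 cm^3/s / 18 cm^2
AP = 241.2 cm^3/s/cm^2

241.2 cm^3/s/cm^2


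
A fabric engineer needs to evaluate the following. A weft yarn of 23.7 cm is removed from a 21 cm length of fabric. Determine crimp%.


Formula: Crimp% = ((L_yarn - L_fabric) / L_fabric) * 100
Step 1: Extension = 23.7 - 21 = 2.7 cm
Step 2: Crimp% = (2.7 / 21) * 100
Step 3: Crimp% = 0.128571 * 100 = 12.8571% ≈ 12.9%

12.9%


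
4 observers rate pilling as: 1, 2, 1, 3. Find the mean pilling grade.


Formula: Mean = sum / count
Sum = 1 + 2 + 1 + 3 = 7
Mean = 7 / 4 = 1.8

1.8


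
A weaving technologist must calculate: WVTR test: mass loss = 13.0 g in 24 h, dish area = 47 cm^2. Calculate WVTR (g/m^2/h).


Formula: WVTR = mass_loss / (area * time)
Step 1: Convert area: 47 cm^2 = 0.0047 m^2
Step 2: WVTR = 13.0 g / (0.0047 m^2 * 24 h)
Step 3: WVTR = 13.0 / 0.1128 = 115.2 g/m^2/h

115.2 g/m^2/h


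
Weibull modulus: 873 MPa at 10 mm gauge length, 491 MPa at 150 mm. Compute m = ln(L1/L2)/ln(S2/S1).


Formula: m = ln(L1/L2) / ln(S2/S1)
Step 1: ln(L1/L2) = ln(10/150) = -2.70805
Step 2: S2/S1 = 491/873 = 0.56243
Step 3: ln(S2/S1) = ln(0.56243) = -0.57549
Step 4: m = -2.70805 / -0.57549 = 4.71

4.71 (Weibull m)


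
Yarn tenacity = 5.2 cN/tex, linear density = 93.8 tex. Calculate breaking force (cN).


Formula: Breaking force = Tenacity * Linear density
F = 5.2 cN/tex * 93.8 tex
F = 487.76 cN

487.76 cN


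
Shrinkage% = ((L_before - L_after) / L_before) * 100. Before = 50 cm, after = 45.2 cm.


Formula: Shrinkage% = ((L_before - L_after) / L_before) * 100
Step 1: Shrinkage = 50 - 45.2 = 4.8 cm
Step 2: Shrinkage% = (4.8 / 50) * 100
Step 3: Shrinkage% = 0.096 * 100 = 9.6%

9.6%


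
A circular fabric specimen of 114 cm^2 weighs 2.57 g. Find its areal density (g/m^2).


Formula: GSM = mass_g / area_m2
Step 1: Convert area: 114 cm^2 = 114 / 10000 = 0.0114 m^2
Step 2: GSM = 2.57 g / 0.0114 m^2 = 225.4 g/m^2

225.4 g/m^2


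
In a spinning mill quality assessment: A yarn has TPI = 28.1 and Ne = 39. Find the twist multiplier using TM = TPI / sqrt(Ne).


Formula: TM = TPI / sqrt(Ne)
Step 1: sqrt(Ne) = sqrt(39) = 6.245
Step 2: TM = 28.1 / 6.245 = 4.50

4.50 TM


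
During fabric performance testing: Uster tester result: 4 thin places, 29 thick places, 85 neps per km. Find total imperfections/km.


Formula: Total = thin places + thick places + neps
Total = 4 + 29 + 85
Total = 118 imperfections/km

118 imperfections/km


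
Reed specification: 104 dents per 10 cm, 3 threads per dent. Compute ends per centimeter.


Formula: EPC = (dents per 10 cm * ends per dent) / 10
Step 1: Total ends per 10 cm = 104 * 3 = 312
Step 2: EPC = 312 / 10 = 31.2 ends/cm

31.2 ends/cm


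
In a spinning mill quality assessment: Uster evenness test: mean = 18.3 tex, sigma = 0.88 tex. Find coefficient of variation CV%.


Formula: CV% = (standard deviation / mean) * 100
Step 1: Ratio = 0.88 / 18.3 = 0.048087
Step 2: CV% = 0.048087 * 100 = 4.8087% ≈ 4.8%

4.8%


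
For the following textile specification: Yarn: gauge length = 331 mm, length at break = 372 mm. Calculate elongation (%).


Formula: Elongation (%) = ((L_break - L0) / L0) * 100
Step 1: Extension = 372 - 331 = 41 mm
Step 2: Elongation = (41 / 331) * 100
Step 3: Elongation = 0.123867 * 100 = 12.3867% ≈ 12.4%

12.4%


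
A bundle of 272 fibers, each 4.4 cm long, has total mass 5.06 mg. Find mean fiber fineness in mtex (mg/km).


Formula: fineness (mtex) = mass (mg) / total length (km) = (mass_mg / total_length_m) * 1000
Step 1: Convert fiber length: 4.4 cm = 0.044 m
Step 2: Total fiber length = 272 * 0.044 = 11.968 m
Step 3: Linear density = 5.06 mg / 11.968 m = 0.4228 mg/m
Step 4: fineness = 0.4228 * 1000 = 422.8 mtex

422.8 mtex


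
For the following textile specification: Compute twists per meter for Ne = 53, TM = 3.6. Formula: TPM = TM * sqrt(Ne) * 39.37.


Formula: TPM = TM * sqrt(Ne) * 39.37
Step 1: sqrt(Ne) = sqrt(53) = 7.2801
Step 2: TM * sqrt(Ne) = 3.6 * 7.2801 = 26.2084
Step 3: TPM = 26.2084 * 39.37 = 1032 twists/m

1032 twists/m


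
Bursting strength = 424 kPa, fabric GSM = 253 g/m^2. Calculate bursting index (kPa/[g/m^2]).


Formula: Bursting Index = Bursting Strength / Fabric GSM
BI = 424 kPa / 253 g/m^2
BI = 1.676 kPa/(g/m^2)

1.676 kPa/(g/m^2)


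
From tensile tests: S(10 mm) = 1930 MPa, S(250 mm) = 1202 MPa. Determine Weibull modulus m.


Formula: m = ln(L1/L2) / ln(S2/S1)
Step 1: ln(L1/L2) = ln(10/250) = -3.21888
Step 2: S2/S1 = 1202/1930 = 0.6228
Step 3: ln(S2/S1) = ln(0.6228) = -0.47353
Step 4: m = -3.21888 / -0.47353 = 6.80

6.80 (Weibull m)


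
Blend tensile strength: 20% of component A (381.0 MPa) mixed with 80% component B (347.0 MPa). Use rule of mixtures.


Formula: Blend property = (fraction_A * property_A) + (fraction_B * property_B)
Step 1: Contribution A = 20/100 * 381.0 MPa = 76.2 MPa
Step 2: Contribution B = 80/100 * 347.0 MPa = 277.6 MPa
Step 3: Blend tensile strength = 76.2 + 277.6 = 353.8 MPa

353.8 MPa


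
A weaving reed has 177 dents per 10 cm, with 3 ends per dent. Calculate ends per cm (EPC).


Formula: EPC = (dents per 10 cm * ends per dent) / 10
Step 1: Total ends per 10 cm = 177 * 3 = 531
Step 2: EPC = 531 / 10 = 53.1 ends/cm

53.1 ends/cm


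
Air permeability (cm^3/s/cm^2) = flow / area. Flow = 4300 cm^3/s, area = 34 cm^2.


Formula: Air Permeability = Airflow / Test Area
AP = 4300 cm^3/s / 34 cm^2
AP = 126.5 cm^3/s/cm^2

126.5 cm^3/s/cm^2


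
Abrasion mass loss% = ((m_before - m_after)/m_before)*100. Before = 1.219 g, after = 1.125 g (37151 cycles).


Formula: Mass loss% = ((m_before - m_after) / m_before) * 100
Step 1: Mass loss = 1.219 - 1.125 = 0.094 g
Step 2: Ratio = 0.094 / 1.219 = 0.0771124
Step 3: Mass loss% = 0.0771124 * 100 = 7.71124% ≈ 7.71%

7.71%


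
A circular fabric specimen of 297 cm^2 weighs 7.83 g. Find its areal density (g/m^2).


Formula: GSM = mass_g / area_m2
Step 1: Convert area: 297 cm^2 = 297 / 10000 = 0.0297 m^2
Step 2: GSM = 7.83 g / 0.0297 m^2 = 263.6 g/m^2

263.6 g/m^2


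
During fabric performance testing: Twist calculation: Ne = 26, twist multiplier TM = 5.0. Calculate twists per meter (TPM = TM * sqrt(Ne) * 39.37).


Formula: TPM = TM * sqrt(Ne) * 39.37
Step 1: sqrt(Ne) = sqrt(26) = 5.099
Step 2: TM * sqrt(Ne) = 5.0 * 5.099 = 25.495
Step 3: TPM = 25.495 * 39.37 = 1004 twists/m

1004 twists/m


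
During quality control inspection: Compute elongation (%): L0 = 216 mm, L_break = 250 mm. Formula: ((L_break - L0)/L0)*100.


Formula: Elongation (%) = ((L_break - L0) / L0) * 100
Step 1: Extension = 250 - 216 = 34 mm
Step 2: Elongation = (34 / 216) * 100
Step 3: Elongation = 0.157407 * 100 = 15.7407% ≈ 15.7%

15.7%


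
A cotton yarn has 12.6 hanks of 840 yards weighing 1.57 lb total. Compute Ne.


Formula: Ne = hanks / mass_lb
Substituting: Ne = 12.6 / 1.57
Ne = 8.0

8.0 Ne


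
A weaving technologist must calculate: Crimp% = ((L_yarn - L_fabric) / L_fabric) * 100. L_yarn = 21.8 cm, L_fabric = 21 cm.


Formula: Crimp% = ((L_yarn - L_fabric) / L_fabric) * 100
Step 1: Extension = 21.8 - 21 = 0.8 cm
Step 2: Crimp% = (0.8 / 21) * 100
Step 3: Crimp% = 0.038095 * 100 = 3.8095% ≈ 3.8%

3.8%


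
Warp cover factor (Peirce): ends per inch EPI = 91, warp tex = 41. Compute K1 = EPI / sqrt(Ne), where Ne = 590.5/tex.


Formula: K1 = EPI / sqrt(Ne), with Ne = 590.5 / tex_warp
Step 1: Ne = 590.5 / 41 = 14.402
Step 2: sqrt(Ne) = sqrt(14.402) = 3.795
Step 3: K1 = 91 / 3.795 = 24.0

24.0


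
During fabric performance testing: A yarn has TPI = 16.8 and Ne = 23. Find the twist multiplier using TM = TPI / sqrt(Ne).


Formula: TM = TPI / sqrt(Ne)
Step 1: sqrt(Ne) = sqrt(23) = 4.7958
Step 2: TM = 16.8 / 4.7958 = 3.50

3.50 TM


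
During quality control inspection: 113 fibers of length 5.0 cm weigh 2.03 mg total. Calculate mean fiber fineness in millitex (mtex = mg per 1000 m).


Formula: fineness (mtex) = mass (mg) / total length (km) = (mass_mg / total_length_m) * 1000
Step 1: Convert fiber length: 5.0 cm = 0.05 m
Step 2: Total fiber length = 113 * 0.05 = 5.65 m
Step 3: Linear density = 2.03 mg / 5.65 m = 0.3593 mg/m
Step 4: fineness = 0.3593 * 1000 = 359.3 mtex

359.3 mtex


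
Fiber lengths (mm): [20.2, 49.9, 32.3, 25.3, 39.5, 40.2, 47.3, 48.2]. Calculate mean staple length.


Formula: Mean = sum of lengths / count
Sum = 20.2 + 49.9 + 32.3 + 25.3 + 39.5 + 40.2 + 47.3 + 48.2
Sum = 302.9 mm
Mean = 302.9 / 8 = 37.86 mm

37.86 mm


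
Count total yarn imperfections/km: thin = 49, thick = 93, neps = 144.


Formula: Total = thin places + thick places + neps
Total = 49 + 93 + 144
Total = 286 imperfections/km

286 imperfections/km


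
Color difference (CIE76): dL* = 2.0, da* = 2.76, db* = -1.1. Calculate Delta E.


Formula: Delta E = sqrt(dL*^2 + da*^2 + db*^2)
Step 1: dL*^2 = 2.0^2 = 4.0
Step 2: da*^2 = 2.76^2 = 7.6176
Step 3: db*^2 = (-1.1)^2 = 1.21
Step 4: Sum = 4.0 + 7.6176 + 1.21 = 12.8276
Step 5: Delta E = sqrt(12.8276) = 3.58

3.58 Delta E


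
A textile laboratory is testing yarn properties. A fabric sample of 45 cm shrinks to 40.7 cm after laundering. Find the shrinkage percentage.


Formula: Shrinkage% = ((L_before - L_after) / L_before) * 100
Step 1: Shrinkage = 45 - 40.7 = 4.3 cm
Step 2: Shrinkage% = (4.3 / 45) * 100
Step 3: Shrinkage% = 0.095556 * 100 = 9.5556% ≈ 9.6%

9.6%


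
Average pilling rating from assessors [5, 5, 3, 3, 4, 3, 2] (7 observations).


Formula: Mean = sum / count
Sum = 5 + 5 + 3 + 3 + 4 + 3 + 2 = 25
Mean = 25 / 7 = 3.6

3.6


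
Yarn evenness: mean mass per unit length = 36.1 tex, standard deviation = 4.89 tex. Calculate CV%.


Formula: CV% = (standard deviation / mean) * 100
Step 1: Ratio = 4.89 / 36.1 = 0.135457
Step 2: CV% = 0.135457 * 100 = 13.5457% ≈ 13.5%

13.5%


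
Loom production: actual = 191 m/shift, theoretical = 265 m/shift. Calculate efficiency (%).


Formula: Efficiency% = (Actual output / Theoretical output) * 100
Efficiency% = (191 / 265) * 100
Efficiency% = 0.720755 * 100 = 72.0755% ≈ 72.1%

72.1%


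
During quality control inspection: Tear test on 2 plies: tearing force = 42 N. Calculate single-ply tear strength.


Formula: Per-ply strength = Total force / Number of plies
Per-ply = 42 N / 2
Per-ply = 21 N

21 N


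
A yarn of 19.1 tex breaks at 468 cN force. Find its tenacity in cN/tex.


Formula: Tenacity = Breaking force / Linear density
Tenacity = 468 cN / 19.1 tex
Tenacity = 24.50 cN/tex

24.50 cN/tex


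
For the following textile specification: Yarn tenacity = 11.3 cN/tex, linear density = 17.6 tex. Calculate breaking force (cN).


Formula: Breaking force = Tenacity * Linear density
F = 11.3 cN/tex * 17.6 tex
F = 198.88 cN

198.88 cN


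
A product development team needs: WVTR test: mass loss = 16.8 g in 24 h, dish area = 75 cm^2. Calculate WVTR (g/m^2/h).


Formula: WVTR = mass_loss / (area * time)
Step 1: Convert area: 75 cm^2 = 0.0075 m^2
Step 2: WVTR = 16.8 g / (0.0075 m^2 * 24 h)
Step 3: WVTR = 16.8 / 0.18 = 93.3 g/m^2/h

93.3 g/m^2/h


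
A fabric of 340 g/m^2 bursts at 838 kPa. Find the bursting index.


Formula: Bursting Index = Bursting Strength / Fabric GSM
BI = 838 kPa / 340 g/m^2
BI = 2.465 kPa/(g/m^2)

2.465 kPa/(g/m^2)


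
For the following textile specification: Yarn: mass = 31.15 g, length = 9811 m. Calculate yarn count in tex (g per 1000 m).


Formula: Tex = (mass_g / length_m) * 1000
Substituting: Tex = (31.15 / 9811) * 1000
Intermediate: 31.15 / 9811 = 0.00317501 g/m
Tex = 0.00317501 * 1000 = 3.18 tex

3.18 tex


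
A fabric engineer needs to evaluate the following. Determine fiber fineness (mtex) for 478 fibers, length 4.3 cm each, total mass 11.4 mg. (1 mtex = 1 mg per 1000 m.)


Formula: fineness (mtex) = mass (mg) / total length (km) = (mass_mg / total_length_m) * 1000
Step 1: Convert fiber length: 4.3 cm = 0.043 m
Step 2: Total fiber length = 478 * 0.043 = 20.554 m
Step 3: Linear density = 11.4 mg / 20.554 m = 0.5546 mg/m
Step 4: fineness = 0.5546 * 1000 = 554.6 mtex

554.6 mtex


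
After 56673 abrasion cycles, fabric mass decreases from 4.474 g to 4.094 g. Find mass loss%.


Formula: Mass loss% = ((m_before - m_after) / m_before) * 100
Step 1: Mass loss = 4.474 - 4.094 = 0.38 g
Step 2: Ratio = 0.38 / 4.474 = 0.0849352
Step 3: Mass loss% = 0.0849352 * 100 = 8.49352% ≈ 8.49%

8.49%


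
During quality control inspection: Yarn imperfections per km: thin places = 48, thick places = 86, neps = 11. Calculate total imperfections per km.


Formula: Total = thin places + thick places + neps
Total = 48 + 86 + 11
Total = 145 imperfections/km

145 imperfections/km


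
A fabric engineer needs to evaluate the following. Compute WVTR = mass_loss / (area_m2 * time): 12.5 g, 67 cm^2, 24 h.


Formula: WVTR = mass_loss / (area * time)
Step 1: Convert area: 67 cm^2 = 0.0067 m^2
Step 2: WVTR = 12.5 g / (0.0067 m^2 * 24 h)
Step 3: WVTR = 12.5 / 0.1608 = 77.7 g/m^2/h

77.7 g/m^2/h


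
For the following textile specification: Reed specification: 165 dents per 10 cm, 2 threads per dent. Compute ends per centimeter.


Formula: EPC = (dents per 10 cm * ends per dent) / 10
Step 1: Total ends per 10 cm = 165 * 2 = 330
Step 2: EPC = 330 / 10 = 33.0 ends/cm

33.0 ends/cm


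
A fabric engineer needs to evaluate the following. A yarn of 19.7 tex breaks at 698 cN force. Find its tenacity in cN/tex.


Formula: Tenacity = Breaking force / Linear density
Tenacity = 698 cN / 19.7 tex
Tenacity = 35.43 cN/tex

35.43 cN/tex


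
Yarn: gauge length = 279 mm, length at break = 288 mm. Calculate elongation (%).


Formula: Elongation (%) = ((L_break - L0) / L0) * 100
Step 1: Extension = 288 - 279 = 9 mm
Step 2: Elongation = (9 / 279) * 100
Step 3: Elongation = 0.032258 * 100 = 3.2258% ≈ 3.2%

3.2%


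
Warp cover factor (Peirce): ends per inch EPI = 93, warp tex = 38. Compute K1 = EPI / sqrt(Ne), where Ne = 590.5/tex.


Formula: K1 = EPI / sqrt(Ne), with Ne = 590.5 / tex_warp
Step 1: Ne = 590.5 / 38 = 15.539
Step 2: sqrt(Ne) = sqrt(15.539) = 3.942
Step 3: K1 = 93 / 3.942 = 23.6

23.6


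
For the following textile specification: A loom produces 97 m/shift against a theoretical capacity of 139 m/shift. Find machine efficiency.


Formula: Efficiency% = (Actual output / Theoretical output) * 100
Efficiency% = (97 / 139) * 100
Efficiency% = 0.697842 * 100 = 69.7842% ≈ 69.8%

69.8%


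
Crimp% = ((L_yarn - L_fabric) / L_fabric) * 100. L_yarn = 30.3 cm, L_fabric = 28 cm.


Formula: Crimp% = ((L_yarn - L_fabric) / L_fabric) * 100
Step 1: Extension = 30.3 - 28 = 2.3 cm
Step 2: Crimp% = (2.3 / 28) * 100
Step 3: Crimp% = 0.082143 * 100 = 8.2143% ≈ 8.2%

8.2%


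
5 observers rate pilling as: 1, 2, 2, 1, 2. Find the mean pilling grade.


Formula: Mean = sum / count
Sum = 1 + 2 + 2 + 1 + 2 = 8
Mean = 8 / 5 = 1.6

1.6


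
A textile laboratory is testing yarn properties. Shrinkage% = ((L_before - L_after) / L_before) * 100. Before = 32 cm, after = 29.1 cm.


Formula: Shrinkage% = ((L_before - L_after) / L_before) * 100
Step 1: Shrinkage = 32 - 29.1 = 2.9 cm
Step 2: Shrinkage% = (2.9 / 32) * 100
Step 3: Shrinkage% = 0.090625 * 100 = 9.0625% ≈ 9.1%

9.1%


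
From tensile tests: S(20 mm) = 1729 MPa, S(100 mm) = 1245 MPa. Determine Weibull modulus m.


Formula: m = ln(L1/L2) / ln(S2/S1)
Step 1: ln(L1/L2) = ln(20/100) = -1.60944
Step 2: S2/S1 = 1245/1729 = 0.72007
Step 3: ln(S2/S1) = ln(0.72007) = -0.32841
Step 4: m = -1.60944 / -0.32841 = 4.90

4.90 (Weibull m)


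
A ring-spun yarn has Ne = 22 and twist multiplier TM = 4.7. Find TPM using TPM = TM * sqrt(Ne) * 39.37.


Formula: TPM = TM * sqrt(Ne) * 39.37
Step 1: sqrt(Ne) = sqrt(22) = 4.6904
Step 2: TM * sqrt(Ne) = 4.7 * 4.6904 = 22.0449
Step 3: TPM = 22.0449 * 39.37 = 868 twists/m

868 twists/m


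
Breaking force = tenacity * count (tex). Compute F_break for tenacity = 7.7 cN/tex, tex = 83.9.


Formula: Breaking force = Tenacity * Linear density
F = 7.7 cN/tex * 83.9 tex
F = 646.03 cN

646.03 cN


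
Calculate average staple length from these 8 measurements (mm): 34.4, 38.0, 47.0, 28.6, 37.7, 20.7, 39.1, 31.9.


Formula: Mean = sum of lengths / count
Sum = 34.4 + 38.0 + 47.0 + 28.6 + 37.7 + 20.7 + 39.1 + 31.9
Sum = 277.4 mm
Mean = 277.4 / 8 = 34.68 mm

34.68 mm


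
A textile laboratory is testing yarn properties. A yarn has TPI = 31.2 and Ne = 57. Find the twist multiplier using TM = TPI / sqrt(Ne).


Formula: TM = TPI / sqrt(Ne)
Step 1: sqrt(Ne) = sqrt(57) = 7.5498
Step 2: TM = 31.2 / 7.5498 = 4.13

4.13 TM


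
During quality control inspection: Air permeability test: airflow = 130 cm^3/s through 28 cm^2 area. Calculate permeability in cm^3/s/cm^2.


Formula: Air Permeability = Airflow / Test Area
AP = 130 cm^3/s / 28 cm^2
AP = 4.6 cm^3/s/cm^2

4.6 cm^3/s/cm^2


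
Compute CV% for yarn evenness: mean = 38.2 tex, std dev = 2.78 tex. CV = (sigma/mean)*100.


Formula: CV% = (standard deviation / mean) * 100
Step 1: Ratio = 2.78 / 38.2 = 0.072775
Step 2: CV% = 0.072775 * 100 = 7.2775% ≈ 7.3%

7.3%
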